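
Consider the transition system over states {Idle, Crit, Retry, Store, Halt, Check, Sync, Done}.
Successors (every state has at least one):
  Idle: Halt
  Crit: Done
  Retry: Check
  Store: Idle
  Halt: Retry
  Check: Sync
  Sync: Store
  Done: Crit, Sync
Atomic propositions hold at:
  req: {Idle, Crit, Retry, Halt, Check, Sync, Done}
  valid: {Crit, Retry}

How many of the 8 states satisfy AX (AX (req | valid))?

Sat(req | valid) = {Idle, Crit, Retry, Halt, Check, Sync, Done}
Sat(AX (req | valid)) = {s : every successor in {Idle, Crit, Retry, Halt, Check, Sync, Done}} = {Idle, Crit, Retry, Store, Halt, Check, Done}
Sat(AX (AX (req | valid))) = {s : every successor in {Idle, Crit, Retry, Store, Halt, Check, Done}} = {Idle, Crit, Retry, Store, Halt, Sync}
|Sat(AX (AX (req | valid)))| = |{Idle, Crit, Retry, Store, Halt, Sync}| = 6.

6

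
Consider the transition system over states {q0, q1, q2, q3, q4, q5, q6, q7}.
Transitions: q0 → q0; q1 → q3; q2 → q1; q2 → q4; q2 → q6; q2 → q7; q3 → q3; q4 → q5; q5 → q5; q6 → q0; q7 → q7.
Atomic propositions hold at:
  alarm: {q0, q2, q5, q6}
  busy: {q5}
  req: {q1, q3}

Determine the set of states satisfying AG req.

AG req: greatest fixpoint, start Z0 = {q1, q3}, keep only states in Sat with every successor in Z. Already a fixed point.
Sat(AG req) = {q1, q3}

{q1, q3}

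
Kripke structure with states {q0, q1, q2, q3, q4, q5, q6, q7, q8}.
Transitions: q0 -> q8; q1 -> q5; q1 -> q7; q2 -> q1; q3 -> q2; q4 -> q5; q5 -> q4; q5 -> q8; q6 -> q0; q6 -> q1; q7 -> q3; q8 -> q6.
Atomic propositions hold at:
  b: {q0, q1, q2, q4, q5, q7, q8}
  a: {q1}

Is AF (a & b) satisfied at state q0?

No

Sat(a & b) = {q1}
AF (a & b): least fixpoint, start Z0 = {q1}, add states with every successor in Z. Z1 = {q1, q2}; Z2 = {q1, q2, q3}; Z3 = {q1, q2, q3, q7}; fixed.
Sat(AF (a & b)) = {q1, q2, q3, q7}
q0 ∉ Sat(AF (a & b)) = {q1, q2, q3, q7}, so the formula does not hold at q0.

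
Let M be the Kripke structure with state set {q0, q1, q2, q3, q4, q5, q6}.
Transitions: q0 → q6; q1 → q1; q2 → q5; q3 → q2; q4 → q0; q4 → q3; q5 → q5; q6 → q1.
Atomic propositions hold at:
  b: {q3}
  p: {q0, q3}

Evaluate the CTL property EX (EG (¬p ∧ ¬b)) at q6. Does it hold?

Yes

Sat(¬p) = {q1, q2, q4, q5, q6}
Sat(¬b) = {q0, q1, q2, q4, q5, q6}
Sat(¬p ∧ ¬b) = {q1, q2, q4, q5, q6}
EG (¬p ∧ ¬b): greatest fixpoint, start Z0 = {q1, q2, q4, q5, q6}, keep only states in Sat with some successor in Z. Z1 = {q1, q2, q5, q6}; fixed.
Sat(EG (¬p ∧ ¬b)) = {q1, q2, q5, q6}
Sat(EX (EG (¬p ∧ ¬b))) = {s : some successor in {q1, q2, q5, q6}} = {q0, q1, q2, q3, q5, q6}
q6 ∈ Sat(EX (EG (¬p ∧ ¬b))) = {q0, q1, q2, q3, q5, q6}, so the formula holds at q6.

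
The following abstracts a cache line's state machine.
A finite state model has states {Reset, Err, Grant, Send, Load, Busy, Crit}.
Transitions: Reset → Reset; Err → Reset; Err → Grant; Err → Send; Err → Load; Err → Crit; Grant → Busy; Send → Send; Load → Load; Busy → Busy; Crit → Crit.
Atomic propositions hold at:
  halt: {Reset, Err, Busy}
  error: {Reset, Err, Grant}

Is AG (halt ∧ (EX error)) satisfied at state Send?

Sat(EX error) = {s : some successor in {Reset, Err, Grant}} = {Reset, Err}
Sat(halt ∧ (EX error)) = {Reset, Err}
AG (halt ∧ (EX error)): greatest fixpoint, start Z0 = {Reset, Err}, keep only states in Sat with every successor in Z. Z1 = {Reset}; fixed.
Sat(AG (halt ∧ (EX error))) = {Reset}
Send ∉ Sat(AG (halt ∧ (EX error))) = {Reset}, so the formula does not hold at Send.

No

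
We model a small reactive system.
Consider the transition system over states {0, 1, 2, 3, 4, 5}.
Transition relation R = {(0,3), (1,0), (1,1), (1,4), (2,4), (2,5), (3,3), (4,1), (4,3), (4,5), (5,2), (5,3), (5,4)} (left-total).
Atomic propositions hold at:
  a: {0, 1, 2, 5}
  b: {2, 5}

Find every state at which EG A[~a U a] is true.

{1, 2, 5}

Sat(~a) = {3, 4}
A[~a U a]: least fixpoint, start Z0 = Sat(a) = {0, 1, 2, 5}, add states in Sat(~a) with every successor in Z. Already a fixed point.
Sat(A[~a U a]) = {0, 1, 2, 5}
EG A[~a U a]: greatest fixpoint, start Z0 = {0, 1, 2, 5}, keep only states in Sat with some successor in Z. Z1 = {1, 2, 5}; fixed.
Sat(EG A[~a U a]) = {1, 2, 5}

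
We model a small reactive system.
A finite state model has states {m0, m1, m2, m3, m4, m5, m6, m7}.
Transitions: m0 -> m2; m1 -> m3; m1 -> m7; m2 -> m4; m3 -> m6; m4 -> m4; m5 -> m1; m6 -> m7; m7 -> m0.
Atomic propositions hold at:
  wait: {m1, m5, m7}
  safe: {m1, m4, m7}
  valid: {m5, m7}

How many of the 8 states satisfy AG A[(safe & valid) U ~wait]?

Sat(safe & valid) = {m7}
Sat(~wait) = {m0, m2, m3, m4, m6}
A[(safe & valid) U ~wait]: least fixpoint, start Z0 = Sat(~wait) = {m0, m2, m3, m4, m6}, add states in Sat(safe & valid) with every successor in Z. Z1 = {m0, m2, m3, m4, m6, m7}; fixed.
Sat(A[(safe & valid) U ~wait]) = {m0, m2, m3, m4, m6, m7}
AG A[(safe & valid) U ~wait]: greatest fixpoint, start Z0 = {m0, m2, m3, m4, m6, m7}, keep only states in Sat with every successor in Z. Already a fixed point.
Sat(AG A[(safe & valid) U ~wait]) = {m0, m2, m3, m4, m6, m7}
|Sat(AG A[(safe & valid) U ~wait])| = |{m0, m2, m3, m4, m6, m7}| = 6.

6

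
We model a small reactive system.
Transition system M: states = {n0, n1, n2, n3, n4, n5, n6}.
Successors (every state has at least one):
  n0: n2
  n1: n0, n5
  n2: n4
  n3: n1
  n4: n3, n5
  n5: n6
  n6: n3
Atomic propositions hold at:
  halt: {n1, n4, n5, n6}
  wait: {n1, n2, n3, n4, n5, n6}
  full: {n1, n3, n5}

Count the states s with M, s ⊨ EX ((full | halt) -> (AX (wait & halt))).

4

Sat(full | halt) = {n1, n3, n4, n5, n6}
Sat(wait & halt) = {n1, n4, n5, n6}
Sat(AX (wait & halt)) = {s : every successor in {n1, n4, n5, n6}} = {n2, n3, n5}
Sat((full | halt) -> (AX (wait & halt))) = {n0, n2, n3, n5}
Sat(EX ((full | halt) -> (AX (wait & halt)))) = {s : some successor in {n0, n2, n3, n5}} = {n0, n1, n4, n6}
|Sat(EX ((full | halt) -> (AX (wait & halt))))| = |{n0, n1, n4, n6}| = 4.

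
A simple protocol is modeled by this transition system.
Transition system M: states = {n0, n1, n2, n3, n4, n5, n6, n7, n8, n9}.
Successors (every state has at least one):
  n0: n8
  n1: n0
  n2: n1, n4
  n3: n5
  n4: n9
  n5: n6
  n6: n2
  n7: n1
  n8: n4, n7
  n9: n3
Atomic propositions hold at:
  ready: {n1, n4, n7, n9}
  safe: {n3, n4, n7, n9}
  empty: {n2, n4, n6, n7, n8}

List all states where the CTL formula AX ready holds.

Sat(AX ready) = {s : every successor in {n1, n4, n7, n9}} = {n2, n4, n7, n8}

{n2, n4, n7, n8}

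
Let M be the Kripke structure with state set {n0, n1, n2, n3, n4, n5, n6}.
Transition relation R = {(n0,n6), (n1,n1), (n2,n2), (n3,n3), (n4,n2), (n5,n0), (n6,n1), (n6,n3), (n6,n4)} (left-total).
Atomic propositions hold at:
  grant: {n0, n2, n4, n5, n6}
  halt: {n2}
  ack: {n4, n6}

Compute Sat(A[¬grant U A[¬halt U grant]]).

Sat(¬grant) = {n1, n3}
Sat(¬halt) = {n0, n1, n3, n4, n5, n6}
A[¬halt U grant]: least fixpoint, start Z0 = Sat(grant) = {n0, n2, n4, n5, n6}, add states in Sat(¬halt) with every successor in Z. Already a fixed point.
Sat(A[¬halt U grant]) = {n0, n2, n4, n5, n6}
A[¬grant U A[¬halt U grant]]: least fixpoint, start Z0 = Sat(A[¬halt U grant]) = {n0, n2, n4, n5, n6}, add states in Sat(¬grant) with every successor in Z. Already a fixed point.
Sat(A[¬grant U A[¬halt U grant]]) = {n0, n2, n4, n5, n6}

{n0, n2, n4, n5, n6}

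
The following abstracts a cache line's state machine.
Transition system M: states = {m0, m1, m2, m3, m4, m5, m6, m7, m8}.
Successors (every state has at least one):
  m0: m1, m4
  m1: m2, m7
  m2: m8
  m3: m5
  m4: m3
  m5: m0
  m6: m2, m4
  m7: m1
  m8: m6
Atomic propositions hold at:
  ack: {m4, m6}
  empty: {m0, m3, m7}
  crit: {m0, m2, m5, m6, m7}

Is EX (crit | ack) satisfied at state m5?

Yes

Sat(crit | ack) = {m0, m2, m4, m5, m6, m7}
Sat(EX (crit | ack)) = {s : some successor in {m0, m2, m4, m5, m6, m7}} = {m0, m1, m3, m5, m6, m8}
m5 ∈ Sat(EX (crit | ack)) = {m0, m1, m3, m5, m6, m8}, so the formula holds at m5.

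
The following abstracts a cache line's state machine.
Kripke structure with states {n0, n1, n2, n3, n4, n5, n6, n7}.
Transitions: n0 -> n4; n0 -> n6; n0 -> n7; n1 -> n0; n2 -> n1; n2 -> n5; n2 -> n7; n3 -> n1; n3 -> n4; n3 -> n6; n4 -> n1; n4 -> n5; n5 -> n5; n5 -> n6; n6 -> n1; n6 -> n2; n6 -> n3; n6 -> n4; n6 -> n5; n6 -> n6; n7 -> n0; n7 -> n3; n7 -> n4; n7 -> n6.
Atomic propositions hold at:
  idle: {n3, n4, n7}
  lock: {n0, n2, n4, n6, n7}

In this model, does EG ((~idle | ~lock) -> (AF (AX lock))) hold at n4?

Sat(~idle) = {n0, n1, n2, n5, n6}
Sat(~lock) = {n1, n3, n5}
Sat(~idle | ~lock) = {n0, n1, n2, n3, n5, n6}
Sat(AX lock) = {s : every successor in {n0, n2, n4, n6, n7}} = {n0, n1}
AF (AX lock): least fixpoint, start Z0 = {n0, n1}, add states with every successor in Z. Already a fixed point.
Sat(AF (AX lock)) = {n0, n1}
Sat((~idle | ~lock) -> (AF (AX lock))) = {n0, n1, n4, n7}
EG ((~idle | ~lock) -> (AF (AX lock))): greatest fixpoint, start Z0 = {n0, n1, n4, n7}, keep only states in Sat with some successor in Z. Already a fixed point.
Sat(EG ((~idle | ~lock) -> (AF (AX lock)))) = {n0, n1, n4, n7}
n4 ∈ Sat(EG ((~idle | ~lock) -> (AF (AX lock)))) = {n0, n1, n4, n7}, so the formula holds at n4.

Yes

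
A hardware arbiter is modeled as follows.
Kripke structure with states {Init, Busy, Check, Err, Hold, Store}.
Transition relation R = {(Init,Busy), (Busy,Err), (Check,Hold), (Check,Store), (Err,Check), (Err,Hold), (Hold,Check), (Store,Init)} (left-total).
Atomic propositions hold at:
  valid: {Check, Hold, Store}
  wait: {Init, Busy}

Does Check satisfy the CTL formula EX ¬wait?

Sat(¬wait) = {Check, Err, Hold, Store}
Sat(EX ¬wait) = {s : some successor in {Check, Err, Hold, Store}} = {Busy, Check, Err, Hold}
Check ∈ Sat(EX ¬wait) = {Busy, Check, Err, Hold}, so the formula holds at Check.

Yes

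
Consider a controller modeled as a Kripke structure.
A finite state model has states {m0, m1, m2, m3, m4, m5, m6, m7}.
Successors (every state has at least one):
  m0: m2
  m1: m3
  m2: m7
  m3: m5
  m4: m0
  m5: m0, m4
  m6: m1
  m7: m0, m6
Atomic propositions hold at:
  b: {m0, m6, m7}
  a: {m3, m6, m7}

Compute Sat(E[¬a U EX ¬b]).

Sat(¬a) = {m0, m1, m2, m4, m5}
Sat(¬b) = {m1, m2, m3, m4, m5}
Sat(EX ¬b) = {s : some successor in {m1, m2, m3, m4, m5}} = {m0, m1, m3, m5, m6}
E[¬a U EX ¬b]: least fixpoint, start Z0 = Sat(EX ¬b) = {m0, m1, m3, m5, m6}, add states in Sat(¬a) with some successor in Z. Z1 = {m0, m1, m3, m4, m5, m6}; fixed.
Sat(E[¬a U EX ¬b]) = {m0, m1, m3, m4, m5, m6}

{m0, m1, m3, m4, m5, m6}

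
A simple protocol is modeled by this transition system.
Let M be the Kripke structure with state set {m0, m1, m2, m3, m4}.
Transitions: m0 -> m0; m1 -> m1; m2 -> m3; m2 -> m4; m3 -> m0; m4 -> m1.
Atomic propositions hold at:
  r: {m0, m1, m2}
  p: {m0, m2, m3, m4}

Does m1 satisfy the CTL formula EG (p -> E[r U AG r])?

Yes

AG r: greatest fixpoint, start Z0 = {m0, m1, m2}, keep only states in Sat with every successor in Z. Z1 = {m0, m1}; fixed.
Sat(AG r) = {m0, m1}
E[r U AG r]: least fixpoint, start Z0 = Sat(AG r) = {m0, m1}, add states in Sat(r) with some successor in Z. Already a fixed point.
Sat(E[r U AG r]) = {m0, m1}
Sat(p -> E[r U AG r]) = {m0, m1}
EG (p -> E[r U AG r]): greatest fixpoint, start Z0 = {m0, m1}, keep only states in Sat with some successor in Z. Already a fixed point.
Sat(EG (p -> E[r U AG r])) = {m0, m1}
m1 ∈ Sat(EG (p -> E[r U AG r])) = {m0, m1}, so the formula holds at m1.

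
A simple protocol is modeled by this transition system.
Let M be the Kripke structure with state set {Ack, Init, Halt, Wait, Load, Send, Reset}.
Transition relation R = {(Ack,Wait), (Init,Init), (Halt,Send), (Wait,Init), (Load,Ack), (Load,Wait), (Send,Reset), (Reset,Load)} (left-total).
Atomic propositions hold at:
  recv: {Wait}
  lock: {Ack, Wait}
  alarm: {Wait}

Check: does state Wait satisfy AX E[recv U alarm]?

No

E[recv U alarm]: least fixpoint, start Z0 = Sat(alarm) = {Wait}, add states in Sat(recv) with some successor in Z. Already a fixed point.
Sat(E[recv U alarm]) = {Wait}
Sat(AX E[recv U alarm]) = {s : every successor in {Wait}} = {Ack}
Wait ∉ Sat(AX E[recv U alarm]) = {Ack}, so the formula does not hold at Wait.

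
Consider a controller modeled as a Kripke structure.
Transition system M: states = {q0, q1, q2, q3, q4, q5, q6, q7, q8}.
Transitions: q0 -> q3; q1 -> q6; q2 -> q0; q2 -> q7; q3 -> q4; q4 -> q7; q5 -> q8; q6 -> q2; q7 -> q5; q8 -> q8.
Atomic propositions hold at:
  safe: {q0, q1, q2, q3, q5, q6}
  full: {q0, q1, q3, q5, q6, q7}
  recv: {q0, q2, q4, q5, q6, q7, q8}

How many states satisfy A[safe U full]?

A[safe U full]: least fixpoint, start Z0 = Sat(full) = {q0, q1, q3, q5, q6, q7}, add states in Sat(safe) with every successor in Z. Z1 = {q0, q1, q2, q3, q5, q6, q7}; fixed.
Sat(A[safe U full]) = {q0, q1, q2, q3, q5, q6, q7}
|Sat(A[safe U full])| = |{q0, q1, q2, q3, q5, q6, q7}| = 7.

7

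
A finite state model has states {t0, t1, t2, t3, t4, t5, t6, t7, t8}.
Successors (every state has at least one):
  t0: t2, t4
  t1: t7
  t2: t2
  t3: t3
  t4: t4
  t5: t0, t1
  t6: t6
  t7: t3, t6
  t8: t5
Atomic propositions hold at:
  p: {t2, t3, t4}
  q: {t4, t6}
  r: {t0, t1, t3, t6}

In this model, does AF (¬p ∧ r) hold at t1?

Yes

Sat(¬p) = {t0, t1, t5, t6, t7, t8}
Sat(¬p ∧ r) = {t0, t1, t6}
AF (¬p ∧ r): least fixpoint, start Z0 = {t0, t1, t6}, add states with every successor in Z. Z1 = {t0, t1, t5, t6}; Z2 = {t0, t1, t5, t6, t8}; fixed.
Sat(AF (¬p ∧ r)) = {t0, t1, t5, t6, t8}
t1 ∈ Sat(AF (¬p ∧ r)) = {t0, t1, t5, t6, t8}, so the formula holds at t1.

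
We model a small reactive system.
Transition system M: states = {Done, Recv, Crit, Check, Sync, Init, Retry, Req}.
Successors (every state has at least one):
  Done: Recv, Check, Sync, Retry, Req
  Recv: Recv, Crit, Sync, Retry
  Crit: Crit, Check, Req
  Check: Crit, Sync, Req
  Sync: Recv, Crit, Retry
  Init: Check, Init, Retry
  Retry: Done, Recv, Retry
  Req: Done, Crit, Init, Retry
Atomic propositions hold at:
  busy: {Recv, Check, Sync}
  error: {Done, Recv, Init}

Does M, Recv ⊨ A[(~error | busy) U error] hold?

Yes

Sat(~error) = {Crit, Check, Sync, Retry, Req}
Sat(~error | busy) = {Recv, Crit, Check, Sync, Retry, Req}
A[(~error | busy) U error]: least fixpoint, start Z0 = Sat(error) = {Done, Recv, Init}, add states in Sat(~error | busy) with every successor in Z. Already a fixed point.
Sat(A[(~error | busy) U error]) = {Done, Recv, Init}
Recv ∈ Sat(A[(~error | busy) U error]) = {Done, Recv, Init}, so the formula holds at Recv.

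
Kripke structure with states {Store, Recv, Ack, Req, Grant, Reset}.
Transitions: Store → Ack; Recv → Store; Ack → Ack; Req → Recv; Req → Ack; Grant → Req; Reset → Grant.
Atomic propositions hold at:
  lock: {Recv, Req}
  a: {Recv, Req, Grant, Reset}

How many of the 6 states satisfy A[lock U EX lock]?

Sat(EX lock) = {s : some successor in {Recv, Req}} = {Req, Grant}
A[lock U EX lock]: least fixpoint, start Z0 = Sat(EX lock) = {Req, Grant}, add states in Sat(lock) with every successor in Z. Already a fixed point.
Sat(A[lock U EX lock]) = {Req, Grant}
|Sat(A[lock U EX lock])| = |{Req, Grant}| = 2.

2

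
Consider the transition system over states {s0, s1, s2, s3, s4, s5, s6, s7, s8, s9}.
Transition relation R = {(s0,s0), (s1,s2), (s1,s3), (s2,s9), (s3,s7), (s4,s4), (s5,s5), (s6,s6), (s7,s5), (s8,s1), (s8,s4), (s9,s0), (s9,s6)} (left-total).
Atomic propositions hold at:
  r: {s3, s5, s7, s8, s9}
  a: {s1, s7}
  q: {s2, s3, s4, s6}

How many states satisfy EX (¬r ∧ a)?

Sat(¬r) = {s0, s1, s2, s4, s6}
Sat(¬r ∧ a) = {s1}
Sat(EX (¬r ∧ a)) = {s : some successor in {s1}} = {s8}
|Sat(EX (¬r ∧ a))| = |{s8}| = 1.

1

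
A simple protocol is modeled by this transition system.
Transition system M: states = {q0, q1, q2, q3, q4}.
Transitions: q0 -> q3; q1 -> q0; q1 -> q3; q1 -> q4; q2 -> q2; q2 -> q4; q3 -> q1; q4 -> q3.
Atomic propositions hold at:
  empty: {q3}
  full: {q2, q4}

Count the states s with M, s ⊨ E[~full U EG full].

1

Sat(~full) = {q0, q1, q3}
EG full: greatest fixpoint, start Z0 = {q2, q4}, keep only states in Sat with some successor in Z. Z1 = {q2}; fixed.
Sat(EG full) = {q2}
E[~full U EG full]: least fixpoint, start Z0 = Sat(EG full) = {q2}, add states in Sat(~full) with some successor in Z. Already a fixed point.
Sat(E[~full U EG full]) = {q2}
|Sat(E[~full U EG full])| = |{q2}| = 1.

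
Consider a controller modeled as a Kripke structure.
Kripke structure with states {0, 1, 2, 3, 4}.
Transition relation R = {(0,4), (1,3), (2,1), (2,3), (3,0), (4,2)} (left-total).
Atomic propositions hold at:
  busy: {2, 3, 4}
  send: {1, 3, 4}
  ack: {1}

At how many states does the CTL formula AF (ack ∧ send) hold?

1

Sat(ack ∧ send) = {1}
AF (ack ∧ send): least fixpoint, start Z0 = {1}, add states with every successor in Z. Already a fixed point.
Sat(AF (ack ∧ send)) = {1}
|Sat(AF (ack ∧ send))| = |{1}| = 1.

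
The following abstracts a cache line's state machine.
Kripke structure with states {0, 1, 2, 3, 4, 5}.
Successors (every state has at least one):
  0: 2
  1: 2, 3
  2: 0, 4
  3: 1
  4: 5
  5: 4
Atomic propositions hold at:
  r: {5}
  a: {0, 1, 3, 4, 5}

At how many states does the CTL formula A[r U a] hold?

5

A[r U a]: least fixpoint, start Z0 = Sat(a) = {0, 1, 3, 4, 5}, add states in Sat(r) with every successor in Z. Already a fixed point.
Sat(A[r U a]) = {0, 1, 3, 4, 5}
|Sat(A[r U a])| = |{0, 1, 3, 4, 5}| = 5.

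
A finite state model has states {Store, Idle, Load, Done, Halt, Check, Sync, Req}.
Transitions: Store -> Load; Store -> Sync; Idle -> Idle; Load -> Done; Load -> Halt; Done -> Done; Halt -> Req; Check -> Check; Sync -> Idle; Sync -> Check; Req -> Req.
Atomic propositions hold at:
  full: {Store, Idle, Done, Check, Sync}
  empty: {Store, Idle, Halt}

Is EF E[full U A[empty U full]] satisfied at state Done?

Yes

A[empty U full]: least fixpoint, start Z0 = Sat(full) = {Store, Idle, Done, Check, Sync}, add states in Sat(empty) with every successor in Z. Already a fixed point.
Sat(A[empty U full]) = {Store, Idle, Done, Check, Sync}
E[full U A[empty U full]]: least fixpoint, start Z0 = Sat(A[empty U full]) = {Store, Idle, Done, Check, Sync}, add states in Sat(full) with some successor in Z. Already a fixed point.
Sat(E[full U A[empty U full]]) = {Store, Idle, Done, Check, Sync}
EF E[full U A[empty U full]]: least fixpoint, start Z0 = {Store, Idle, Done, Check, Sync}, add states with some successor in Z. Z1 = {Store, Idle, Load, Done, Check, Sync}; fixed.
Sat(EF E[full U A[empty U full]]) = {Store, Idle, Load, Done, Check, Sync}
Done ∈ Sat(EF E[full U A[empty U full]]) = {Store, Idle, Load, Done, Check, Sync}, so the formula holds at Done.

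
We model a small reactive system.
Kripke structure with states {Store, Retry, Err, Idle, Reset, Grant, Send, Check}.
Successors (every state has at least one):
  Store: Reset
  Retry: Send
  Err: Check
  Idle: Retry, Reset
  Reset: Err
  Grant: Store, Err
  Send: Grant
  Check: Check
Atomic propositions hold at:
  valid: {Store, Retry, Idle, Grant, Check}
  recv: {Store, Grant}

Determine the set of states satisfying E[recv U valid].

E[recv U valid]: least fixpoint, start Z0 = Sat(valid) = {Store, Retry, Idle, Grant, Check}, add states in Sat(recv) with some successor in Z. Already a fixed point.
Sat(E[recv U valid]) = {Store, Retry, Idle, Grant, Check}

{Store, Retry, Idle, Grant, Check}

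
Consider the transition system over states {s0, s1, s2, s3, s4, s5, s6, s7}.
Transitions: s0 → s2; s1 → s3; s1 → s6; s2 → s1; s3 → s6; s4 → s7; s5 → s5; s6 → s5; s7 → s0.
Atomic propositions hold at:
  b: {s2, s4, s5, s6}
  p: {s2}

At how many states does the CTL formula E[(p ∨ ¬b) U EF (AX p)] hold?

3

Sat(¬b) = {s0, s1, s3, s7}
Sat(p ∨ ¬b) = {s0, s1, s2, s3, s7}
Sat(AX p) = {s : every successor in {s2}} = {s0}
EF (AX p): least fixpoint, start Z0 = {s0}, add states with some successor in Z. Z1 = {s0, s7}; Z2 = {s0, s4, s7}; fixed.
Sat(EF (AX p)) = {s0, s4, s7}
E[(p ∨ ¬b) U EF (AX p)]: least fixpoint, start Z0 = Sat(EF (AX p)) = {s0, s4, s7}, add states in Sat(p ∨ ¬b) with some successor in Z. Already a fixed point.
Sat(E[(p ∨ ¬b) U EF (AX p)]) = {s0, s4, s7}
|Sat(E[(p ∨ ¬b) U EF (AX p)])| = |{s0, s4, s7}| = 3.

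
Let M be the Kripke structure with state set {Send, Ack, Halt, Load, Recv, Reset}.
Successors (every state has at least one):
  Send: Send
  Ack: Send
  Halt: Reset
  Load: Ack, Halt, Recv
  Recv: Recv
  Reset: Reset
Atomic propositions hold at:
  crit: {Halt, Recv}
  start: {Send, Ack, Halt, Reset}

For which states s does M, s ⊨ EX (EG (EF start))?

{Send, Ack, Halt, Load, Reset}

EF start: least fixpoint, start Z0 = {Send, Ack, Halt, Reset}, add states with some successor in Z. Z1 = {Send, Ack, Halt, Load, Reset}; fixed.
Sat(EF start) = {Send, Ack, Halt, Load, Reset}
EG (EF start): greatest fixpoint, start Z0 = {Send, Ack, Halt, Load, Reset}, keep only states in Sat with some successor in Z. Already a fixed point.
Sat(EG (EF start)) = {Send, Ack, Halt, Load, Reset}
Sat(EX (EG (EF start))) = {s : some successor in {Send, Ack, Halt, Load, Reset}} = {Send, Ack, Halt, Load, Reset}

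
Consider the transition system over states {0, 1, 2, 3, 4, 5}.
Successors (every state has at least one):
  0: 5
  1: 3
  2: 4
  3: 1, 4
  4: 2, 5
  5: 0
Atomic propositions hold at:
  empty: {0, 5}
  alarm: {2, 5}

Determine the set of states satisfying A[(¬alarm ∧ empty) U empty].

{0, 5}

Sat(¬alarm) = {0, 1, 3, 4}
Sat(¬alarm ∧ empty) = {0}
A[(¬alarm ∧ empty) U empty]: least fixpoint, start Z0 = Sat(empty) = {0, 5}, add states in Sat(¬alarm ∧ empty) with every successor in Z. Already a fixed point.
Sat(A[(¬alarm ∧ empty) U empty]) = {0, 5}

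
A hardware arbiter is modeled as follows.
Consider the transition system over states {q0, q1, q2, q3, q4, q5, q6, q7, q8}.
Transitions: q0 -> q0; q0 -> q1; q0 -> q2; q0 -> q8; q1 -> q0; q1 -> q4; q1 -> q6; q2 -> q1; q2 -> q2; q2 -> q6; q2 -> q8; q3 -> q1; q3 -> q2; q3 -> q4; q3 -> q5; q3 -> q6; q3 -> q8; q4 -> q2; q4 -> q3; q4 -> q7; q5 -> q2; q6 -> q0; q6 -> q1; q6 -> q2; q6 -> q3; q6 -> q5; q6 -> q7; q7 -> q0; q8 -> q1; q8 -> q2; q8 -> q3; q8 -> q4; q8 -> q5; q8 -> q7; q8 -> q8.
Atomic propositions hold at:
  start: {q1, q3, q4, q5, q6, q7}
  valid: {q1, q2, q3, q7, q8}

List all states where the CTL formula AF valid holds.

AF valid: least fixpoint, start Z0 = {q1, q2, q3, q7, q8}, add states with every successor in Z. Z1 = {q1, q2, q3, q4, q5, q7, q8}; fixed.
Sat(AF valid) = {q1, q2, q3, q4, q5, q7, q8}

{q1, q2, q3, q4, q5, q7, q8}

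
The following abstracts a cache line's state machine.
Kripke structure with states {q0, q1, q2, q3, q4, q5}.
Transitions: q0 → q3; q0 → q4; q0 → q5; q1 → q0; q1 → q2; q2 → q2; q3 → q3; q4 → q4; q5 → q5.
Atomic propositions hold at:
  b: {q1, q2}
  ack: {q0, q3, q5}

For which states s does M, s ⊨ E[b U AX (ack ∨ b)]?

{q1, q2, q3, q5}

Sat(ack ∨ b) = {q0, q1, q2, q3, q5}
Sat(AX (ack ∨ b)) = {s : every successor in {q0, q1, q2, q3, q5}} = {q1, q2, q3, q5}
E[b U AX (ack ∨ b)]: least fixpoint, start Z0 = Sat(AX (ack ∨ b)) = {q1, q2, q3, q5}, add states in Sat(b) with some successor in Z. Already a fixed point.
Sat(E[b U AX (ack ∨ b)]) = {q1, q2, q3, q5}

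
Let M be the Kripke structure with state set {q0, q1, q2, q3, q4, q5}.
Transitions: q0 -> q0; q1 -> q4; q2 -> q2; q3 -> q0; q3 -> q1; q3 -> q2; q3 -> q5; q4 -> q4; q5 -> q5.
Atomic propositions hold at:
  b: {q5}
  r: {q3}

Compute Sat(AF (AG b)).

{q5}

AG b: greatest fixpoint, start Z0 = {q5}, keep only states in Sat with every successor in Z. Already a fixed point.
Sat(AG b) = {q5}
AF (AG b): least fixpoint, start Z0 = {q5}, add states with every successor in Z. Already a fixed point.
Sat(AF (AG b)) = {q5}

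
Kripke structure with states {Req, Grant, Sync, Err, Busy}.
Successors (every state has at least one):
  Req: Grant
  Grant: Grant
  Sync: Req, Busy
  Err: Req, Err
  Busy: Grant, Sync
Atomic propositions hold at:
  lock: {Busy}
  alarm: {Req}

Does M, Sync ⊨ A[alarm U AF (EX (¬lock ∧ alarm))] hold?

Yes

Sat(¬lock) = {Req, Grant, Sync, Err}
Sat(¬lock ∧ alarm) = {Req}
Sat(EX (¬lock ∧ alarm)) = {s : some successor in {Req}} = {Sync, Err}
AF (EX (¬lock ∧ alarm)): least fixpoint, start Z0 = {Sync, Err}, add states with every successor in Z. Already a fixed point.
Sat(AF (EX (¬lock ∧ alarm))) = {Sync, Err}
A[alarm U AF (EX (¬lock ∧ alarm))]: least fixpoint, start Z0 = Sat(AF (EX (¬lock ∧ alarm))) = {Sync, Err}, add states in Sat(alarm) with every successor in Z. Already a fixed point.
Sat(A[alarm U AF (EX (¬lock ∧ alarm))]) = {Sync, Err}
Sync ∈ Sat(A[alarm U AF (EX (¬lock ∧ alarm))]) = {Sync, Err}, so the formula holds at Sync.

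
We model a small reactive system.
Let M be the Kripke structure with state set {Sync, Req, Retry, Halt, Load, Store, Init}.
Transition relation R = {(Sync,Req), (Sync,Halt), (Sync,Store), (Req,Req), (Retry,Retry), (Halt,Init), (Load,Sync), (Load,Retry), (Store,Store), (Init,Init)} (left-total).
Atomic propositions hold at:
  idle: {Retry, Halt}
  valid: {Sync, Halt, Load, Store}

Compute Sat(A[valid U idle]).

A[valid U idle]: least fixpoint, start Z0 = Sat(idle) = {Retry, Halt}, add states in Sat(valid) with every successor in Z. Already a fixed point.
Sat(A[valid U idle]) = {Retry, Halt}

{Retry, Halt}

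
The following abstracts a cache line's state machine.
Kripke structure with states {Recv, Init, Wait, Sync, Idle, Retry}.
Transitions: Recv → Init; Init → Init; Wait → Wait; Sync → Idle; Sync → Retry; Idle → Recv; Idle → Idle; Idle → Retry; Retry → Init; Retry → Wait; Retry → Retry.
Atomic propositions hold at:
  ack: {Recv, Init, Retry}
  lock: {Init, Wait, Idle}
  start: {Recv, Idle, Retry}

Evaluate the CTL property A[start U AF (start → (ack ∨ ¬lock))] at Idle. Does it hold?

No

Sat(¬lock) = {Recv, Sync, Retry}
Sat(ack ∨ ¬lock) = {Recv, Init, Sync, Retry}
Sat(start → (ack ∨ ¬lock)) = {Recv, Init, Wait, Sync, Retry}
AF (start → (ack ∨ ¬lock)): least fixpoint, start Z0 = {Recv, Init, Wait, Sync, Retry}, add states with every successor in Z. Already a fixed point.
Sat(AF (start → (ack ∨ ¬lock))) = {Recv, Init, Wait, Sync, Retry}
A[start U AF (start → (ack ∨ ¬lock))]: least fixpoint, start Z0 = Sat(AF (start → (ack ∨ ¬lock))) = {Recv, Init, Wait, Sync, Retry}, add states in Sat(start) with every successor in Z. Already a fixed point.
Sat(A[start U AF (start → (ack ∨ ¬lock))]) = {Recv, Init, Wait, Sync, Retry}
Idle ∉ Sat(A[start U AF (start → (ack ∨ ¬lock))]) = {Recv, Init, Wait, Sync, Retry}, so the formula does not hold at Idle.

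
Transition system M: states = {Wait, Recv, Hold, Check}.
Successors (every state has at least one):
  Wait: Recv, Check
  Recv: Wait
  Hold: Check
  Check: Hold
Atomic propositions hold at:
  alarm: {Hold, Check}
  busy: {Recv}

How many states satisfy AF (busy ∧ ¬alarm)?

Sat(¬alarm) = {Wait, Recv}
Sat(busy ∧ ¬alarm) = {Recv}
AF (busy ∧ ¬alarm): least fixpoint, start Z0 = {Recv}, add states with every successor in Z. Already a fixed point.
Sat(AF (busy ∧ ¬alarm)) = {Recv}
|Sat(AF (busy ∧ ¬alarm))| = |{Recv}| = 1.

1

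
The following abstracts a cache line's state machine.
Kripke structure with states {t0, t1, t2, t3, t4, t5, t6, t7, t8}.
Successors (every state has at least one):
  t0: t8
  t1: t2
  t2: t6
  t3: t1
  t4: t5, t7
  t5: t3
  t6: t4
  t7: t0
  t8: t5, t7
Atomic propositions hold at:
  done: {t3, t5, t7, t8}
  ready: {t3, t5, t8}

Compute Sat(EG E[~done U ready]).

Sat(~done) = {t0, t1, t2, t4, t6}
E[~done U ready]: least fixpoint, start Z0 = Sat(ready) = {t3, t5, t8}, add states in Sat(~done) with some successor in Z. Z1 = {t0, t3, t4, t5, t8}; Z2 = {t0, t3, t4, t5, t6, t8}; Z3 = {t0, t2, t3, t4, t5, t6, t8}; Z4 = {t0, t1, t2, t3, t4, t5, t6, t8}; fixed.
Sat(E[~done U ready]) = {t0, t1, t2, t3, t4, t5, t6, t8}
EG E[~done U ready]: greatest fixpoint, start Z0 = {t0, t1, t2, t3, t4, t5, t6, t8}, keep only states in Sat with some successor in Z. Already a fixed point.
Sat(EG E[~done U ready]) = {t0, t1, t2, t3, t4, t5, t6, t8}

{t0, t1, t2, t3, t4, t5, t6, t8}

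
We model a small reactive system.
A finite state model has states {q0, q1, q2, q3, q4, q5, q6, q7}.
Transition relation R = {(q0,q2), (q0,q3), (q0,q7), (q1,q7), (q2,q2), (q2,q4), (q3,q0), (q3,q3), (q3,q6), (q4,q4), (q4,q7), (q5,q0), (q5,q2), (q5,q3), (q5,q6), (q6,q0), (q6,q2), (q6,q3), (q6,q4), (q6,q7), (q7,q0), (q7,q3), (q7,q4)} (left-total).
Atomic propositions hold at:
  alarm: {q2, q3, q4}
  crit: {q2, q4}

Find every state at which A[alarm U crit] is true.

A[alarm U crit]: least fixpoint, start Z0 = Sat(crit) = {q2, q4}, add states in Sat(alarm) with every successor in Z. Already a fixed point.
Sat(A[alarm U crit]) = {q2, q4}

{q2, q4}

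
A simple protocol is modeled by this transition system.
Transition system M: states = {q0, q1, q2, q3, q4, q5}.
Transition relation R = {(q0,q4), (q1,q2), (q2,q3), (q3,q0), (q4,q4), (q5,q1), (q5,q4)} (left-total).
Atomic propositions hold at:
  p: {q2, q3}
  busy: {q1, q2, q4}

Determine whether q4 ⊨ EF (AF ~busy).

Sat(~busy) = {q0, q3, q5}
AF ~busy: least fixpoint, start Z0 = {q0, q3, q5}, add states with every successor in Z. Z1 = {q0, q2, q3, q5}; Z2 = {q0, q1, q2, q3, q5}; fixed.
Sat(AF ~busy) = {q0, q1, q2, q3, q5}
EF (AF ~busy): least fixpoint, start Z0 = {q0, q1, q2, q3, q5}, add states with some successor in Z. Already a fixed point.
Sat(EF (AF ~busy)) = {q0, q1, q2, q3, q5}
q4 ∉ Sat(EF (AF ~busy)) = {q0, q1, q2, q3, q5}, so the formula does not hold at q4.

No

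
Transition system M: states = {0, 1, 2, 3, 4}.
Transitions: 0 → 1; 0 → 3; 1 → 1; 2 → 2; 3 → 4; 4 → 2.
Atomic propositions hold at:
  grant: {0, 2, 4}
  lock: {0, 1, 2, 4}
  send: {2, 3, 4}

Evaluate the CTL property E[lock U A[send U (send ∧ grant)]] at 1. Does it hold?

No

Sat(send ∧ grant) = {2, 4}
A[send U (send ∧ grant)]: least fixpoint, start Z0 = Sat((send ∧ grant)) = {2, 4}, add states in Sat(send) with every successor in Z. Z1 = {2, 3, 4}; fixed.
Sat(A[send U (send ∧ grant)]) = {2, 3, 4}
E[lock U A[send U (send ∧ grant)]]: least fixpoint, start Z0 = Sat(A[send U (send ∧ grant)]) = {2, 3, 4}, add states in Sat(lock) with some successor in Z. Z1 = {0, 2, 3, 4}; fixed.
Sat(E[lock U A[send U (send ∧ grant)]]) = {0, 2, 3, 4}
1 ∉ Sat(E[lock U A[send U (send ∧ grant)]]) = {0, 2, 3, 4}, so the formula does not hold at 1.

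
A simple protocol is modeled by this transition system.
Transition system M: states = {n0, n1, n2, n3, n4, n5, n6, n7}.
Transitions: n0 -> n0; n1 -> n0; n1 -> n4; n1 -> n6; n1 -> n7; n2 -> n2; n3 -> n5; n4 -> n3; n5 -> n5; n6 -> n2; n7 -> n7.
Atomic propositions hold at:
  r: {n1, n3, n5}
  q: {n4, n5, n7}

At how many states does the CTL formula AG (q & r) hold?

Sat(q & r) = {n5}
AG (q & r): greatest fixpoint, start Z0 = {n5}, keep only states in Sat with every successor in Z. Already a fixed point.
Sat(AG (q & r)) = {n5}
|Sat(AG (q & r))| = |{n5}| = 1.

1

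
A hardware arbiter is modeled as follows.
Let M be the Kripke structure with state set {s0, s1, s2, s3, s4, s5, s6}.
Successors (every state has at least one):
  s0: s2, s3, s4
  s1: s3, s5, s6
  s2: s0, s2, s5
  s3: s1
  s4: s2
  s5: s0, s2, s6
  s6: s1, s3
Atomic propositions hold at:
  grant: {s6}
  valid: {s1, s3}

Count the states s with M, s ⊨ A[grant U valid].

3

A[grant U valid]: least fixpoint, start Z0 = Sat(valid) = {s1, s3}, add states in Sat(grant) with every successor in Z. Z1 = {s1, s3, s6}; fixed.
Sat(A[grant U valid]) = {s1, s3, s6}
|Sat(A[grant U valid])| = |{s1, s3, s6}| = 3.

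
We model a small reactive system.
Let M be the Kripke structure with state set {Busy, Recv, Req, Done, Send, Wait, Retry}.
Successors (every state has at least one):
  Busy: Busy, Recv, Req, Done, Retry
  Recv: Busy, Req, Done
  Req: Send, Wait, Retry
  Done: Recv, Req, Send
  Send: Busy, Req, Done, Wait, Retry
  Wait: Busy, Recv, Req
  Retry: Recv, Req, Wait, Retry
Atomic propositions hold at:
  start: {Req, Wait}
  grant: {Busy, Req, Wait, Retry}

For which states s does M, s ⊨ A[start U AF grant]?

AF grant: least fixpoint, start Z0 = {Busy, Req, Wait, Retry}, add states with every successor in Z. Already a fixed point.
Sat(AF grant) = {Busy, Req, Wait, Retry}
A[start U AF grant]: least fixpoint, start Z0 = Sat(AF grant) = {Busy, Req, Wait, Retry}, add states in Sat(start) with every successor in Z. Already a fixed point.
Sat(A[start U AF grant]) = {Busy, Req, Wait, Retry}

{Busy, Req, Wait, Retry}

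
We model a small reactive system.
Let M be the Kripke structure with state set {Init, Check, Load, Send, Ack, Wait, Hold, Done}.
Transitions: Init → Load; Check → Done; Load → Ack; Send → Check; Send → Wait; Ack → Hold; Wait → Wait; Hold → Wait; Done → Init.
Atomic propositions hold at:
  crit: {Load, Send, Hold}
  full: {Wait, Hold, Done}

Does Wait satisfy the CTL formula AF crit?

No

AF crit: least fixpoint, start Z0 = {Load, Send, Hold}, add states with every successor in Z. Z1 = {Init, Load, Send, Ack, Hold}; Z2 = {Init, Load, Send, Ack, Hold, Done}; Z3 = {Init, Check, Load, Send, Ack, Hold, Done}; fixed.
Sat(AF crit) = {Init, Check, Load, Send, Ack, Hold, Done}
Wait ∉ Sat(AF crit) = {Init, Check, Load, Send, Ack, Hold, Done}, so the formula does not hold at Wait.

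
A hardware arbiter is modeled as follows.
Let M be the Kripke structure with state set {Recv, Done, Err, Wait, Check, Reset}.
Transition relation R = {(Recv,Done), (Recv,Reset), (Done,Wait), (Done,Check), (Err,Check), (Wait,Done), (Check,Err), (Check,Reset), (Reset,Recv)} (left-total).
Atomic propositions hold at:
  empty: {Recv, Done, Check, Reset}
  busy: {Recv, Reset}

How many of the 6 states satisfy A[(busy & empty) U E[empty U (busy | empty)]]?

Sat(busy & empty) = {Recv, Reset}
Sat(busy | empty) = {Recv, Done, Check, Reset}
E[empty U (busy | empty)]: least fixpoint, start Z0 = Sat((busy | empty)) = {Recv, Done, Check, Reset}, add states in Sat(empty) with some successor in Z. Already a fixed point.
Sat(E[empty U (busy | empty)]) = {Recv, Done, Check, Reset}
A[(busy & empty) U E[empty U (busy | empty)]]: least fixpoint, start Z0 = Sat(E[empty U (busy | empty)]) = {Recv, Done, Check, Reset}, add states in Sat(busy & empty) with every successor in Z. Already a fixed point.
Sat(A[(busy & empty) U E[empty U (busy | empty)]]) = {Recv, Done, Check, Reset}
|Sat(A[(busy & empty) U E[empty U (busy | empty)]])| = |{Recv, Done, Check, Reset}| = 4.

4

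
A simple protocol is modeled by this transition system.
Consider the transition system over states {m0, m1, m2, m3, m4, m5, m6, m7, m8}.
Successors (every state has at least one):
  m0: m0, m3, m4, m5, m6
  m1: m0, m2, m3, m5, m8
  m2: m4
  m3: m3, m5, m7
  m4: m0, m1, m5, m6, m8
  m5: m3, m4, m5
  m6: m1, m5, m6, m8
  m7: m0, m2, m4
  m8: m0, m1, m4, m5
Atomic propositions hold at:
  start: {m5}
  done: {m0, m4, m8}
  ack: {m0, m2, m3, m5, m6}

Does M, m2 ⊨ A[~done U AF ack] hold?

Sat(~done) = {m1, m2, m3, m5, m6, m7}
AF ack: least fixpoint, start Z0 = {m0, m2, m3, m5, m6}, add states with every successor in Z. Already a fixed point.
Sat(AF ack) = {m0, m2, m3, m5, m6}
A[~done U AF ack]: least fixpoint, start Z0 = Sat(AF ack) = {m0, m2, m3, m5, m6}, add states in Sat(~done) with every successor in Z. Already a fixed point.
Sat(A[~done U AF ack]) = {m0, m2, m3, m5, m6}
m2 ∈ Sat(A[~done U AF ack]) = {m0, m2, m3, m5, m6}, so the formula holds at m2.

Yes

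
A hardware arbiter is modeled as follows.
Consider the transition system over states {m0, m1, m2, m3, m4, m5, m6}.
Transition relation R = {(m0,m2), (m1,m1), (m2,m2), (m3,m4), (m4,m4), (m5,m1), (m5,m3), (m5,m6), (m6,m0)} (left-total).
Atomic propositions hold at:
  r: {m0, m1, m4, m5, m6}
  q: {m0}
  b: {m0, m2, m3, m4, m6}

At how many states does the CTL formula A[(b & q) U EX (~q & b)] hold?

5

Sat(b & q) = {m0}
Sat(~q) = {m1, m2, m3, m4, m5, m6}
Sat(~q & b) = {m2, m3, m4, m6}
Sat(EX (~q & b)) = {s : some successor in {m2, m3, m4, m6}} = {m0, m2, m3, m4, m5}
A[(b & q) U EX (~q & b)]: least fixpoint, start Z0 = Sat(EX (~q & b)) = {m0, m2, m3, m4, m5}, add states in Sat(b & q) with every successor in Z. Already a fixed point.
Sat(A[(b & q) U EX (~q & b)]) = {m0, m2, m3, m4, m5}
|Sat(A[(b & q) U EX (~q & b)])| = |{m0, m2, m3, m4, m5}| = 5.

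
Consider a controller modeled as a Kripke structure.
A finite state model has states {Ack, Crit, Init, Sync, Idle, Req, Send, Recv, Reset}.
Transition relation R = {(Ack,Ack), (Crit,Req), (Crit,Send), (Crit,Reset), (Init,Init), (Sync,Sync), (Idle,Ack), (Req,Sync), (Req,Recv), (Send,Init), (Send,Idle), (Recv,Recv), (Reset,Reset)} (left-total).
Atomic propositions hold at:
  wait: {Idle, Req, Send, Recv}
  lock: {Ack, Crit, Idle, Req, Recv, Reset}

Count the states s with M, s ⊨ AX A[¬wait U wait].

Sat(¬wait) = {Ack, Crit, Init, Sync, Reset}
A[¬wait U wait]: least fixpoint, start Z0 = Sat(wait) = {Idle, Req, Send, Recv}, add states in Sat(¬wait) with every successor in Z. Already a fixed point.
Sat(A[¬wait U wait]) = {Idle, Req, Send, Recv}
Sat(AX A[¬wait U wait]) = {s : every successor in {Idle, Req, Send, Recv}} = {Recv}
|Sat(AX A[¬wait U wait])| = |{Recv}| = 1.

1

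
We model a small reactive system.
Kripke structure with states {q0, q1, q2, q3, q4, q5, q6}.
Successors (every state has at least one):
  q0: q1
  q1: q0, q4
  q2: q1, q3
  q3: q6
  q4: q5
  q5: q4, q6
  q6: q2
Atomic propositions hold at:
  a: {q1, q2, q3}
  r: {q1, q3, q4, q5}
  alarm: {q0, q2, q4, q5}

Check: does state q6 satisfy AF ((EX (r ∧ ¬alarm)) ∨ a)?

Yes

Sat(¬alarm) = {q1, q3, q6}
Sat(r ∧ ¬alarm) = {q1, q3}
Sat(EX (r ∧ ¬alarm)) = {s : some successor in {q1, q3}} = {q0, q2}
Sat((EX (r ∧ ¬alarm)) ∨ a) = {q0, q1, q2, q3}
AF ((EX (r ∧ ¬alarm)) ∨ a): least fixpoint, start Z0 = {q0, q1, q2, q3}, add states with every successor in Z. Z1 = {q0, q1, q2, q3, q6}; fixed.
Sat(AF ((EX (r ∧ ¬alarm)) ∨ a)) = {q0, q1, q2, q3, q6}
q6 ∈ Sat(AF ((EX (r ∧ ¬alarm)) ∨ a)) = {q0, q1, q2, q3, q6}, so the formula holds at q6.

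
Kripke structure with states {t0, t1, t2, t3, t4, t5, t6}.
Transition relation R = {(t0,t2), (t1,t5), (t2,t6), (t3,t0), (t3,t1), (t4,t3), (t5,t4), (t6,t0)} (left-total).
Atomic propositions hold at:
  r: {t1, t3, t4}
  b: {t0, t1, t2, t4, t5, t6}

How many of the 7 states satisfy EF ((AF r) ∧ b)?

4

AF r: least fixpoint, start Z0 = {t1, t3, t4}, add states with every successor in Z. Z1 = {t1, t3, t4, t5}; fixed.
Sat(AF r) = {t1, t3, t4, t5}
Sat((AF r) ∧ b) = {t1, t4, t5}
EF ((AF r) ∧ b): least fixpoint, start Z0 = {t1, t4, t5}, add states with some successor in Z. Z1 = {t1, t3, t4, t5}; fixed.
Sat(EF ((AF r) ∧ b)) = {t1, t3, t4, t5}
|Sat(EF ((AF r) ∧ b))| = |{t1, t3, t4, t5}| = 4.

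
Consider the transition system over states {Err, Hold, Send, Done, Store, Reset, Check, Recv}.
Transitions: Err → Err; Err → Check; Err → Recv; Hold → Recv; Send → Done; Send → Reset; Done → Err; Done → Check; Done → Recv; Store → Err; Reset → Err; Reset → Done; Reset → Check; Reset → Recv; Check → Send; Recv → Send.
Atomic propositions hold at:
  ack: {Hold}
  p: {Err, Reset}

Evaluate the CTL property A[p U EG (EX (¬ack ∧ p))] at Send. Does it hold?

Sat(¬ack) = {Err, Send, Done, Store, Reset, Check, Recv}
Sat(¬ack ∧ p) = {Err, Reset}
Sat(EX (¬ack ∧ p)) = {s : some successor in {Err, Reset}} = {Err, Send, Done, Store, Reset}
EG (EX (¬ack ∧ p)): greatest fixpoint, start Z0 = {Err, Send, Done, Store, Reset}, keep only states in Sat with some successor in Z. Already a fixed point.
Sat(EG (EX (¬ack ∧ p))) = {Err, Send, Done, Store, Reset}
A[p U EG (EX (¬ack ∧ p))]: least fixpoint, start Z0 = Sat(EG (EX (¬ack ∧ p))) = {Err, Send, Done, Store, Reset}, add states in Sat(p) with every successor in Z. Already a fixed point.
Sat(A[p U EG (EX (¬ack ∧ p))]) = {Err, Send, Done, Store, Reset}
Send ∈ Sat(A[p U EG (EX (¬ack ∧ p))]) = {Err, Send, Done, Store, Reset}, so the formula holds at Send.

Yes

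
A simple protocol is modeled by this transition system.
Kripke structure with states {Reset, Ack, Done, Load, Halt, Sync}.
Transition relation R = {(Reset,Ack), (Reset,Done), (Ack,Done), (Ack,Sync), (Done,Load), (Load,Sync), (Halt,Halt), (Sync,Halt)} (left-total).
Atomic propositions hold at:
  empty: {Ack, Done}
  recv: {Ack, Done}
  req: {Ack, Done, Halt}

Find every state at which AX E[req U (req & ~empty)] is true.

{Halt, Sync}

Sat(~empty) = {Reset, Load, Halt, Sync}
Sat(req & ~empty) = {Halt}
E[req U (req & ~empty)]: least fixpoint, start Z0 = Sat((req & ~empty)) = {Halt}, add states in Sat(req) with some successor in Z. Already a fixed point.
Sat(E[req U (req & ~empty)]) = {Halt}
Sat(AX E[req U (req & ~empty)]) = {s : every successor in {Halt}} = {Halt, Sync}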